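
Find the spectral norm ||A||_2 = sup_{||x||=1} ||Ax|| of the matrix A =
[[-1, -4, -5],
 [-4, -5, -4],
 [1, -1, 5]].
||A||_2 ≈ 10.2353 (= sqrt(largest eigenvalue of A^T A))

||A||_2 = sigma_max(A) = sqrt(lambda_max(A^T A)). Form the symmetric matrix M = A^T A =
[[18, 23, 26],
 [23, 42, 35],
 [26, 35, 66]].
Its characteristic polynomial (trace, sum of principal 2x2 minors, determinant of M give the coefficients) is
  p(λ) = det(λ I - M) = λ^3 - 126λ^2 + 2286λ - 6400.
No integer candidate from the rational root theorem (±divisors of 6400) is a root, so the roots are irrational. The cubic discriminant is Δ = 16046260272 > 0, so there are three distinct real roots. p(3) = -649 and p(4) = 792 have opposite signs, so a root lies in (3, 4); Newton's method refines it to λ ≈ 3.4307. p(17) = 961 and p(18) = -244 have opposite signs, so a root lies in (17, 18); Newton's method refines it to λ ≈ 17.807. p(104) = -6608 and p(105) = 2105 have opposite signs, so a root lies in (104, 105); Newton's method refines it to λ ≈ 104.7623. Check (Vieta): the three roots sum to 126, matching tr M = 126.
So the eigenvalues of A^T A are ≈ 3.4307, 17.807, 104.7623 (all ≥ 0, as they must be for A^T A). The largest is λ_max ≈ 104.7623, hence ||A||_2 = sqrt(λ_max) ≈ 10.2353.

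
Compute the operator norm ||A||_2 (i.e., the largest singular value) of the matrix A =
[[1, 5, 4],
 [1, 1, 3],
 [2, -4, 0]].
||A||_2 ≈ 7.6243 (= sqrt(largest eigenvalue of A^T A))

||A||_2 = sigma_max(A) = sqrt(lambda_max(A^T A)). Form the symmetric matrix M = A^T A =
[[6, -2, 7],
 [-2, 42, 23],
 [7, 23, 25]].
Its characteristic polynomial (trace, sum of principal 2x2 minors, determinant of M give the coefficients) is
  p(λ) = det(λ I - M) = λ^3 - 73λ^2 + 870λ - 324.
No integer candidate from the rational root theorem (±divisors of 324) is a root, so the roots are irrational. The cubic discriminant is Δ = 1262898036 > 0, so there are three distinct real roots. p(0) = -324 and p(1) = 474 have opposite signs, so a root lies in (0, 1); Newton's method refines it to λ ≈ 0.3848. p(14) = 292 and p(15) = -324 have opposite signs, so a root lies in (14, 15); Newton's method refines it to λ ≈ 14.486. p(58) = -324 and p(59) = 2272 have opposite signs, so a root lies in (58, 59); Newton's method refines it to λ ≈ 58.1292. Check (Vieta): the three roots sum to 73, matching tr M = 73.
So the eigenvalues of A^T A are ≈ 0.3848, 14.486, 58.1292 (all ≥ 0, as they must be for A^T A). The largest is λ_max ≈ 58.1292, hence ||A||_2 = sqrt(λ_max) ≈ 7.6243.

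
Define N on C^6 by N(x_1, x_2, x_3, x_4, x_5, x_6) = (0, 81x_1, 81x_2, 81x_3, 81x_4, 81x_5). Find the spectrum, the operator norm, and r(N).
sigma(N) = {0}; ||N|| = 81; r(N) = 0. (N is nilpotent with N^6 = 0.)

On C^6, N is a strictly lower-triangular matrix with 81 on the subdiagonal and zeros elsewhere, so its characteristic polynomial is lambda^6 and every eigenvalue is 0: sigma(N) = {0}. For the operator norm, N e_i = 81e_{i+1} for i = 1, ..., 5 and N e_6 = 0, so the singular values of N are 81 (with multiplicity 5) and 0; hence ||N|| = 81. The spectral radius r(N) = max|lambda| = 0. Note ||N|| > r(N) — characteristic of non-normal nilpotent operators. Indeed N^6 = 0.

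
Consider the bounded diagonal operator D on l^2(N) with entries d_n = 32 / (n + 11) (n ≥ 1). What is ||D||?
||D|| = 8/3 (attained at n = 1)

For D diagonal, ||D|| = sup_n |d_n| = sup_n 32/(n + 11). This is positive and strictly decreasing in n, so the supremum is attained at n = 1: d_1 = 32/(1 + 11) = 8/3. Hence ||D|| = 8/3.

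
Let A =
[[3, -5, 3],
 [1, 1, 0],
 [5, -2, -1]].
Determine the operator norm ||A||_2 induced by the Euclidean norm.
||A||_2 ≈ 7.7098 (= sqrt(largest eigenvalue of A^T A))

||A||_2 = sigma_max(A) = sqrt(lambda_max(A^T A)). Form the symmetric matrix M = A^T A =
[[35, -24, 4],
 [-24, 30, -13],
 [4, -13, 10]].
Its characteristic polynomial (trace, sum of principal 2x2 minors, determinant of M give the coefficients) is
  p(λ) = det(λ I - M) = λ^3 - 75λ^2 + 939λ - 841.
No integer candidate from the rational root theorem (±divisors of 841) is a root, so the roots are irrational. The cubic discriminant is Δ = 1275746112 > 0, so there are three distinct real roots. p(0) = -841 and p(1) = 24 have opposite signs, so a root lies in (0, 1); Newton's method refines it to λ ≈ 0.9698. p(14) = 349 and p(15) = -256 have opposite signs, so a root lies in (14, 15); Newton's method refines it to λ ≈ 14.5894. p(59) = -1136 and p(60) = 1499 have opposite signs, so a root lies in (59, 60); Newton's method refines it to λ ≈ 59.4408. Check (Vieta): the three roots sum to 75, matching tr M = 75.
So the eigenvalues of A^T A are ≈ 0.9698, 14.5894, 59.4408 (all ≥ 0, as they must be for A^T A). The largest is λ_max ≈ 59.4408, hence ||A||_2 = sqrt(λ_max) ≈ 7.7098.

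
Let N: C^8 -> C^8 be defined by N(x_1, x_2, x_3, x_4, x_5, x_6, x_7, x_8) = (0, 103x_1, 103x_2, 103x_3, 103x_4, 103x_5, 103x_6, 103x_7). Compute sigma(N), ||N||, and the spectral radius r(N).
sigma(N) = {0}; ||N|| = 103; r(N) = 0. (N is nilpotent with N^8 = 0.)

On C^8, N is a strictly lower-triangular matrix with 103 on the subdiagonal and zeros elsewhere, so its characteristic polynomial is lambda^8 and every eigenvalue is 0: sigma(N) = {0}. For the operator norm, N e_i = 103e_{i+1} for i = 1, ..., 7 and N e_8 = 0, so the singular values of N are 103 (with multiplicity 7) and 0; hence ||N|| = 103. The spectral radius r(N) = max|lambda| = 0. Note ||N|| > r(N) — characteristic of non-normal nilpotent operators. Indeed N^8 = 0.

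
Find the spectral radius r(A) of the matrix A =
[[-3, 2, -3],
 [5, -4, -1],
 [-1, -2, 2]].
r(A) ≈ 6.338

The eigenvalues of A are the roots of its characteristic polynomial. With M = A (coefficients from the trace, the sum of principal 2x2 minors, and det A):
  p(λ) = det(λ I - M) = λ^3 + 5λ^2 - 17λ - 54.
No integer candidate from the rational root theorem (±divisors of 54) is a root, so the roots are irrational. The cubic discriminant is Δ = 57765 > 0, so there are three distinct real roots. p(-7) = -33 and p(-6) = 12 have opposite signs, so a root lies in (-7, -6); Newton's method refines it to λ ≈ -6.338. p(-3) = 15 and p(-2) = -8 have opposite signs, so a root lies in (-3, -2); Newton's method refines it to λ ≈ -2.3256. p(3) = -33 and p(4) = 22 have opposite signs, so a root lies in (3, 4); Newton's method refines it to λ ≈ 3.6636. Check (Vieta): the three roots sum to -5, matching tr M = -5.
Thus the eigenvalues (to 4 decimals) are -6.338 (modulus 6.338); -2.3256 (modulus 2.3256); 3.6636 (modulus 3.6636). The spectral radius is the largest modulus: r(A) ≈ 6.338. (Cross-check: r(A) ≤ ||A||_2 ≈ 7.4037; equality holds whenever A is normal, though it can also hold for some non-normal A.)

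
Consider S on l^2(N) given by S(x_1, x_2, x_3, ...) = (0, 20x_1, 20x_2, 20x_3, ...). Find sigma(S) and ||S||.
sigma(S) = closed disk {z in C : |z| ≤ 20}; ||S|| = 20

Note S = 20·U where U is the unit right shift (U x)_k = x_{k-1} (with x_0 := 0); so ||S|| = 20||U|| and sigma(S) = 20·sigma(U). ||S x||^2 = sum_{k≥1} |20x_k|^2 = 400||x||^2, so ||S|| = 20 and sigma(S) ⊂ {|z| ≤ 20}. For any |lambda| < 20, the equation (S - lambda I) x = 0 forces x_1 = 0, then 20x_k = lambda x_{k+1} ⇒ x = 0, so S has no eigenvalues. But (S - lambda I) is not surjective for |lambda| < 20: solving (S - lambda I) x = e_1 would require x_n proportional to (lambda/20)^(-n), which is not in l^2. So every |lambda| < 20 lies in the residual spectrum. The boundary |lambda| = 20 is in the approximate point spectrum (the spectrum is closed). Hence sigma(S) is the closed disk of radius 20.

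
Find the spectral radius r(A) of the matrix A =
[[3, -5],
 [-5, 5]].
r(A) = (8 + sqrt(104))/2 ≈ 9.099

The eigenvalues of A are the roots of its characteristic polynomial. With M = A (coefficients from the trace and determinant):
  p(λ) = det(λ I - M) = λ^2 - 8λ - 10.
For λ^2 - 8λ - 10 the discriminant is 104. It is nonnegative but not a perfect square, so the roots are real and irrational: λ = (8 ± sqrt(104))/2 ≈ 9.099, -1.099.
Thus the eigenvalues (to 4 decimals) are 9.099 (modulus 9.099); -1.099 (modulus 1.099). The spectral radius is the largest modulus: r(A) = (8 + sqrt(104))/2 ≈ 9.099. (Cross-check: r(A) ≤ ||A||_2 ≈ 9.099; equality holds whenever A is normal, though it can also hold for some non-normal A.)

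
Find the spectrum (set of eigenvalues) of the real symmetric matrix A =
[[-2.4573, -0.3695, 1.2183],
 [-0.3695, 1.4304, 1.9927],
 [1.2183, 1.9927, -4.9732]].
sigma(A) ≈ {-6, -2, 2}

A is real symmetric, so its spectrum consists of real eigenvalues. Expanding the characteristic polynomial of the displayed matrix gives
  det(λ I - A) = p(λ) = λ^3 + (6)λ^2 + (-4)λ + (-24).
Solving p(λ) = 0 yields eigenvalues ≈ -6, -2, 2. (A is shown rounded to 4 decimals, so these recover the underlying integer eigenvalues to within that precision.)
Verification: the trace of A = -6 equals the sum of eigenvalues -6, and det(A) ≈ 23.9998 matches the eigenvalue product 24.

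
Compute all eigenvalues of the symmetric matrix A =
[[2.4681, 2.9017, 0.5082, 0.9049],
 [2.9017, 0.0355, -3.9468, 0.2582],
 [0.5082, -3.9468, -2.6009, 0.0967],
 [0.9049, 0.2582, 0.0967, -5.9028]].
sigma(A) ≈ {-6, 1, 5} (-6 with multiplicity 2)

A is real symmetric, so its spectrum consists of real eigenvalues. Expanding the characteristic polynomial of the displayed matrix gives
  det(λ I - A) = p(λ) = λ^4 + (6)λ^3 + (-31)λ^2 + (-156.0038)λ + (179.9946).
Solving p(λ) = 0 yields eigenvalues ≈ -6, -6, 1, 5. (A is shown rounded to 4 decimals, so these recover the underlying integer eigenvalues to within that precision.)
Verification: the trace of A = -6 equals the sum of eigenvalues -6, and det(A) ≈ 179.9946 matches the eigenvalue product 180.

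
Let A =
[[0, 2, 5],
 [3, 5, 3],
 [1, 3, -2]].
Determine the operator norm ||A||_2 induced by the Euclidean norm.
||A||_2 ≈ 7.9402 (= sqrt(largest eigenvalue of A^T A))

||A||_2 = sigma_max(A) = sqrt(lambda_max(A^T A)). Form the symmetric matrix M = A^T A =
[[10, 18, 7],
 [18, 38, 19],
 [7, 19, 38]].
Its characteristic polynomial (trace, sum of principal 2x2 minors, determinant of M give the coefficients) is
  p(λ) = det(λ I - M) = λ^3 - 86λ^2 + 1470λ - 1444.
No integer candidate from the rational root theorem (±divisors of 1444) is a root, so the roots are irrational. The cubic discriminant is Δ = 2831674912 > 0, so there are three distinct real roots. p(1) = -59 and p(2) = 1160 have opposite signs, so a root lies in (1, 2); Newton's method refines it to λ ≈ 1.0455. p(21) = 761 and p(22) = -80 have opposite signs, so a root lies in (21, 22); Newton's method refines it to λ ≈ 21.907. p(63) = -121 and p(64) = 2524 have opposite signs, so a root lies in (63, 64); Newton's method refines it to λ ≈ 63.0475. Check (Vieta): the three roots sum to 86, matching tr M = 86.
So the eigenvalues of A^T A are ≈ 1.0455, 21.907, 63.0475 (all ≥ 0, as they must be for A^T A). The largest is λ_max ≈ 63.0475, hence ||A||_2 = sqrt(λ_max) ≈ 7.9402.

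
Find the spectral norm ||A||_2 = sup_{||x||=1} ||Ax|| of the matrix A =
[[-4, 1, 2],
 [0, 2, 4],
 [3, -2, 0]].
||A||_2 ≈ 6.1425 (= sqrt(largest eigenvalue of A^T A))

||A||_2 = sigma_max(A) = sqrt(lambda_max(A^T A)). Form the symmetric matrix M = A^T A =
[[25, -10, -8],
 [-10, 9, 10],
 [-8, 10, 20]].
Its characteristic polynomial (trace, sum of principal 2x2 minors, determinant of M give the coefficients) is
  p(λ) = det(λ I - M) = λ^3 - 54λ^2 + 641λ - 1024.
No integer candidate from the rational root theorem (±divisors of 1024) is a root, so the roots are irrational. The cubic discriminant is Δ = 109351264 > 0, so there are three distinct real roots. p(1) = -436 and p(2) = 50 have opposite signs, so a root lies in (1, 2); Newton's method refines it to λ ≈ 1.887. p(14) = 110 and p(15) = -184 have opposite signs, so a root lies in (14, 15); Newton's method refines it to λ ≈ 14.3827. p(37) = -580 and p(38) = 230 have opposite signs, so a root lies in (37, 38); Newton's method refines it to λ ≈ 37.7303. Check (Vieta): the three roots sum to 54, matching tr M = 54.
So the eigenvalues of A^T A are ≈ 1.887, 14.3827, 37.7303 (all ≥ 0, as they must be for A^T A). The largest is λ_max ≈ 37.7303, hence ||A||_2 = sqrt(λ_max) ≈ 6.1425.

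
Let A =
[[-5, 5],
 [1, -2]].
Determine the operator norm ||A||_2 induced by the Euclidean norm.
||A||_2 = sqrt((55 + sqrt(2925))/2) ≈ 7.3852 (= sqrt(largest eigenvalue of A^T A))

||A||_2 = sigma_max(A) = sqrt(lambda_max(A^T A)). Form the symmetric matrix M = A^T A =
[[26, -27],
 [-27, 29]].
Its characteristic polynomial (trace, determinant of M give the coefficients) is
  p(λ) = det(λ I - M) = λ^2 - 55λ + 25.
For λ^2 - 55λ + 25 the discriminant is 2925. It is nonnegative but not a perfect square, so the roots are real and irrational: λ = (55 ± sqrt(2925))/2 ≈ 54.5416, 0.4584.
So the eigenvalues of A^T A are ≈ 0.4584, 54.5416 (all ≥ 0, as they must be for A^T A). The largest is λ_max = (55 + sqrt(2925))/2 ≈ 54.5416, hence ||A||_2 = sqrt(λ_max) = sqrt((55 + sqrt(2925))/2) ≈ 7.3852.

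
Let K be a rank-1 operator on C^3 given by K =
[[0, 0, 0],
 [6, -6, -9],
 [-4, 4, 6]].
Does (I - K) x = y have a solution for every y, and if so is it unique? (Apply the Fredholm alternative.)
(I - K) is invertible (det(I - K) = 1 ≠ 0), so for every y in C^3 the equation (I - K) x = y has a unique solution.

K has rank 1, so it is an outer product K = u v^T: every row of K is a multiple of one row vector. Reading off the entries, u = (0, -3, 2) and v = (-2, 2, 3) (row i of K equals u_i·v^T). A rank-one matrix u v^T satisfies K u = u (v·u) and kills the (2)-dimensional subspace v^⊥, so its characteristic polynomial is lambda^2 (lambda - v·u) with v·u = tr K = 0. Hence the eigenvalues of I - K are 1 (multiplicity 2) and 1 - (0) = 1, so det(I - K) = 1. (Direct check: I - K =
[[1, 0, 0],
 [-6, 7, 9],
 [4, -4, -5]]
has determinant 1.) The finite-dimensional Fredholm alternative says: either (I - K) is invertible, or ker(I - K) ≠ {0} and then range(I - K) = ker((I - K)^*)^⊥, with dim ker(I - K) = dim ker((I - K)^*). Since det(I - K) ≠ 0, 1 is not an eigenvalue of K and ker(I - K) = {0}, so we are in the first case: for every y there is a unique x = (I - K)^(-1) y. Explicitly, by the Sherman–Morrison formula, (I - u v^T)^(-1) = I + u v^T/(1 - v·u), i.e. (I - K)^(-1) = I + K.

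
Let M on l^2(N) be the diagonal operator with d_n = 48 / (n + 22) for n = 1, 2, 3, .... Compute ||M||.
||M|| = 48/23 (attained at n = 1)

For M diagonal, ||M|| = sup_n |d_n| = sup_n 48/(n + 22). This is positive and strictly decreasing in n, so the supremum is attained at n = 1: d_1 = 48/(1 + 22) = 48/23. Hence ||M|| = 48/23.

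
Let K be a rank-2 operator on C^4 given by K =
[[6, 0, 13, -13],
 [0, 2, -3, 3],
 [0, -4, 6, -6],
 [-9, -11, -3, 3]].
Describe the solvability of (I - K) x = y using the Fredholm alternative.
(I - K) is invertible (det(I - K) = -28 ≠ 0), so for every y in C^4 the equation (I - K) x = y has a unique solution.

K has rank 2 and factors as K = U V^T = u1 v1^T + u2 v2^T with u1 = (-2, 0, 0, 3), v1 = (-3, -3, -2, 2), u2 = (-3, 1, -2, -1), v2 = (0, 2, -3, 3) (multiplying out reproduces the displayed K). The nonzero eigenvalues of U V^T coincide with those of the 2 x 2 matrix G = V^T U = [[v1·u1, v1·u2], [v2·u1, v2·u2]] = [[12, 8], [9, 5]], and by the Sylvester determinant identity det(I_4 - U V^T) = det(I_2 - V^T U) = det([[-11, -8], [-9, -4]]) = (-11)(-4) - (-8)(-9) = -28. (Direct check: I - K =
[[-5, 0, -13, 13],
 [0, -1, 3, -3],
 [0, 4, -5, 6],
 [9, 11, 3, -2]]
has determinant -28.) The finite-dimensional Fredholm alternative says: either (I - K) is invertible, or ker(I - K) ≠ {0} and then range(I - K) = ker((I - K)^*)^⊥, with dim ker(I - K) = dim ker((I - K)^*). Since det(I - K) ≠ 0, 1 is not an eigenvalue of K and ker(I - K) = {0}, so we are in the first case: for every y there is a unique x = (I - K)^(-1) y. (Explicitly, by the Woodbury identity, (I - U V^T)^(-1) = I + U (I_2 - G)^(-1) V^T.)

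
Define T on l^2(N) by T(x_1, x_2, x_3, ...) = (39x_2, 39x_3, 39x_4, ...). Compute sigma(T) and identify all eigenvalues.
sigma(T) = closed disk {z in C : |z| ≤ 39}; sigma_p(T) = open disk {z in C : |z| < 39}

Note T = 39·V where V is the unit left shift (V x)_k = x_{k+1}; so sigma(T) = 39·sigma(V) and ||T|| = 39||V||. ||T x||^2 = 1521sum_{k≥2} |x_k|^2 ≤ 1521||x||^2, with equality on {x : x_1 = 0}, so ||T|| = 39. For any lambda with |lambda| < 39, set r = lambda/39 (|r| < 1); the vector x = (1, r, r^2, ...) is in l^2 and satisfies T x = 39(r, r^2, ...) = lambda x, so lambda is an eigenvalue. On the boundary |lambda| = 39 the geometric series diverges, so no l^2 eigenvector exists, but these lambda lie in the approximate point spectrum. Hence sigma(T) is the closed disk of radius 39 and sigma_p(T) is the open disk.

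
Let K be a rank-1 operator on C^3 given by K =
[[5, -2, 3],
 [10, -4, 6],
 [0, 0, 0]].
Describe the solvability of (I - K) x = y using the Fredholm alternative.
(I - K) is singular (det(I - K) = 0, i.e. 1 ∈ sigma(K)). (I - K) x = y is solvable iff y ⊥ ker((I - K)^*) = span{(5, -2, 3)}, i.e. iff 5y_1 - 2y_2 + 3y_3 = 0. When solvable, the solutions are x = y + c·(1, 2, 0), c arbitrary (ker(I - K) = span{(1, 2, 0)}, dimension 1).

K has rank 1, so it is an outer product K = u v^T: every row of K is a multiple of one row vector. Reading off the entries, u = (1, 2, 0) and v = (5, -2, 3) (row i of K equals u_i·v^T). A rank-one matrix u v^T satisfies K u = u (v·u) and kills the (2)-dimensional subspace v^⊥, so its characteristic polynomial is lambda^2 (lambda - v·u) with v·u = tr K = 1. Hence the eigenvalues of I - K are 1 (multiplicity 2) and 1 - (1) = 0, so det(I - K) = 0. (Direct check: I - K =
[[-4, 2, -3],
 [-10, 5, -6],
 [0, 0, 1]]
has determinant 0.) So 1 is an eigenvalue of K and (I - K) is not invertible. The finite-dimensional Fredholm alternative says: either (I - K) is invertible, or ker(I - K) ≠ {0} and then range(I - K) = ker((I - K)^*)^⊥, with dim ker(I - K) = dim ker((I - K)^*). We are in the second case, so we need both kernels. Kernel of I - K: (I - K) u = u - u (v·u) = u - u = 0, so ker(I - K) = span{u} = span{(1, 2, 0)} (it is exactly 1-dimensional because rank(I - K) = 2). Kernel of the adjoint: K is real, so (I - K)^* = I - K^T = I - v u^T, and (I - v u^T) v = v - v (u·v) = 0; hence ker((I - K)^*) = span{v} = span{(5, -2, 3)}. Therefore (I - K) x = y is solvable iff <y, v> = 0, i.e. iff 5y_1 - 2y_2 + 3y_3 = 0. When this holds, K y = u (v·y) = 0, so (I - K) y = y and x = y is a particular solution; the full solution set is the line x = y + c·u = y + c·(1, 2, 0), c ∈ C.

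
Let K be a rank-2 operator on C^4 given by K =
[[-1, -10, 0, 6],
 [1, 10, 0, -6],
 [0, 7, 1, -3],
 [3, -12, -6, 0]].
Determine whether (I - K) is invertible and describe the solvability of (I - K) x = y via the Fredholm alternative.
(I - K) is invertible (det(I - K) = -108 ≠ 0), so for every y in C^4 the equation (I - K) x = y has a unique solution.

K has rank 2 and factors as K = U V^T = u1 v1^T + u2 v2^T with u1 = (1, -1, -1, 3), v1 = (2, -1, -3, -3), u2 = (-3, 3, 2, -3), v2 = (1, 3, -1, -3) (multiplying out reproduces the displayed K). The nonzero eigenvalues of U V^T coincide with those of the 2 x 2 matrix G = V^T U = [[v1·u1, v1·u2], [v2·u1, v2·u2]] = [[-3, -6], [-10, 13]], and by the Sylvester determinant identity det(I_4 - U V^T) = det(I_2 - V^T U) = det([[4, 6], [10, -12]]) = (4)(-12) - (6)(10) = -108. (Direct check: I - K =
[[2, 10, 0, -6],
 [-1, -9, 0, 6],
 [0, -7, 0, 3],
 [-3, 12, 6, 1]]
has determinant -108.) The finite-dimensional Fredholm alternative says: either (I - K) is invertible, or ker(I - K) ≠ {0} and then range(I - K) = ker((I - K)^*)^⊥, with dim ker(I - K) = dim ker((I - K)^*). Since det(I - K) ≠ 0, 1 is not an eigenvalue of K and ker(I - K) = {0}, so we are in the first case: for every y there is a unique x = (I - K)^(-1) y. (Explicitly, by the Woodbury identity, (I - U V^T)^(-1) = I + U (I_2 - G)^(-1) V^T.)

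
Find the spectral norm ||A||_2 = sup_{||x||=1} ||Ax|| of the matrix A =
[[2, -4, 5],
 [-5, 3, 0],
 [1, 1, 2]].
||A||_2 ≈ 7.9483 (= sqrt(largest eigenvalue of A^T A))

||A||_2 = sigma_max(A) = sqrt(lambda_max(A^T A)). Form the symmetric matrix M = A^T A =
[[30, -22, 12],
 [-22, 26, -18],
 [12, -18, 29]].
Its characteristic polynomial (trace, sum of principal 2x2 minors, determinant of M give the coefficients) is
  p(λ) = det(λ I - M) = λ^3 - 85λ^2 + 1452λ - 4624.
No integer candidate from the rational root theorem (±divisors of 4624) is a root, so the roots are irrational. The cubic discriminant is Δ = 1323807056 > 0, so there are three distinct real roots. p(4) = -112 and p(5) = 636 have opposite signs, so a root lies in (4, 5); Newton's method refines it to λ ≈ 4.1383. p(17) = 408 and p(18) = -196 have opposite signs, so a root lies in (17, 18); Newton's method refines it to λ ≈ 17.687. p(63) = -466 and p(64) = 2288 have opposite signs, so a root lies in (63, 64); Newton's method refines it to λ ≈ 63.1747. Check (Vieta): the three roots sum to 85, matching tr M = 85.
So the eigenvalues of A^T A are ≈ 4.1383, 17.687, 63.1747 (all ≥ 0, as they must be for A^T A). The largest is λ_max ≈ 63.1747, hence ||A||_2 = sqrt(λ_max) ≈ 7.9483.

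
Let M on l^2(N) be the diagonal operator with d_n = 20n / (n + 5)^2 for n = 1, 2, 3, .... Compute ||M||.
||M|| = 1 (attained at n = 5)

For M diagonal, ||M|| = sup_n |d_n|. Treat f(x) = 20x / (x + 5)^2 for real x > 0. By the quotient rule, f'(x) = 20(5 - x)/(x + 5)^3, which is positive for x < 5 and negative for x > 5. So f has a unique maximum at x = 5, and since 5 is a positive integer, the supremum over n ≥ 1 is attained at n = 5: d_5 = 20·5/(5 + 5)^2 = 20·5/100 = 1. Hence ||M|| = 1.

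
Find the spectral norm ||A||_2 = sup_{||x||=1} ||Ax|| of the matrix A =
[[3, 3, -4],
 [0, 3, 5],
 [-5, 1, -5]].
||A||_2 ≈ 8.4037 (= sqrt(largest eigenvalue of A^T A))

||A||_2 = sigma_max(A) = sqrt(lambda_max(A^T A)). Form the symmetric matrix M = A^T A =
[[34, 4, 13],
 [4, 19, -2],
 [13, -2, 66]].
Its characteristic polynomial (trace, sum of principal 2x2 minors, determinant of M give the coefficients) is
  p(λ) = det(λ I - M) = λ^3 - 119λ^2 + 3955λ - 38025.
No integer candidate from the rational root theorem (±divisors of 38025) is a root, so the roots are irrational. The cubic discriminant is Δ = 830850000 > 0, so there are three distinct real roots. p(17) = -268 and p(18) = 441 have opposite signs, so a root lies in (17, 18); Newton's method refines it to λ ≈ 17.3564. p(31) = 12 and p(32) = -553 have opposite signs, so a root lies in (31, 32); Newton's method refines it to λ ≈ 31.0222. p(70) = -1275 and p(71) = 812 have opposite signs, so a root lies in (70, 71); Newton's method refines it to λ ≈ 70.6214. Check (Vieta): the three roots sum to 119, matching tr M = 119.
So the eigenvalues of A^T A are ≈ 17.3564, 31.0222, 70.6214 (all ≥ 0, as they must be for A^T A). The largest is λ_max ≈ 70.6214, hence ||A||_2 = sqrt(λ_max) ≈ 8.4037.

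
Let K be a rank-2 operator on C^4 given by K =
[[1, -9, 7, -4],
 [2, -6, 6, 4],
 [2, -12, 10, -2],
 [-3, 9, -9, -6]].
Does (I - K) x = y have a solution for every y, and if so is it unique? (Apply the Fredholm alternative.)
(I - K) is invertible (det(I - K) = -74 ≠ 0), so for every y in C^4 the equation (I - K) x = y has a unique solution.

K has rank 2 and factors as K = U V^T = u1 v1^T + u2 v2^T with u1 = (2, 0, 2, 0), v1 = (0, -3, 2, -3), u2 = (-1, -2, -2, 3), v2 = (-1, 3, -3, -2) (multiplying out reproduces the displayed K). The nonzero eigenvalues of U V^T coincide with those of the 2 x 2 matrix G = V^T U = [[v1·u1, v1·u2], [v2·u1, v2·u2]] = [[4, -7], [-8, -5]], and by the Sylvester determinant identity det(I_4 - U V^T) = det(I_2 - V^T U) = det([[-3, 7], [8, 6]]) = (-3)(6) - (7)(8) = -74. (Direct check: I - K =
[[0, 9, -7, 4],
 [-2, 7, -6, -4],
 [-2, 12, -9, 2],
 [3, -9, 9, 7]]
has determinant -74.) The finite-dimensional Fredholm alternative says: either (I - K) is invertible, or ker(I - K) ≠ {0} and then range(I - K) = ker((I - K)^*)^⊥, with dim ker(I - K) = dim ker((I - K)^*). Since det(I - K) ≠ 0, 1 is not an eigenvalue of K and ker(I - K) = {0}, so we are in the first case: for every y there is a unique x = (I - K)^(-1) y. (Explicitly, by the Woodbury identity, (I - U V^T)^(-1) = I + U (I_2 - G)^(-1) V^T.)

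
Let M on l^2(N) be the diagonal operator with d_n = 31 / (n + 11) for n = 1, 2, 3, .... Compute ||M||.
||M|| = 31/12 (attained at n = 1)

For M diagonal, ||M|| = sup_n |d_n| = sup_n 31/(n + 11). This is positive and strictly decreasing in n, so the supremum is attained at n = 1: d_1 = 31/(1 + 11) = 31/12. Hence ||M|| = 31/12.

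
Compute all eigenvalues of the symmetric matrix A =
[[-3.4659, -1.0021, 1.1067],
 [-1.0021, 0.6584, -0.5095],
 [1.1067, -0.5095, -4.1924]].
sigma(A) ≈ {-5, -3, 1}

A is real symmetric, so its spectrum consists of real eigenvalues. Expanding the characteristic polynomial of the displayed matrix gives
  det(λ I - A) = p(λ) = λ^3 + (7)λ^2 + (7)λ + (-15).
Solving p(λ) = 0 yields eigenvalues ≈ -5, -3, 1. (A is shown rounded to 4 decimals, so these recover the underlying integer eigenvalues to within that precision.)
Verification: the trace of A = -7 equals the sum of eigenvalues -7, and det(A) ≈ 15.0003 matches the eigenvalue product 15.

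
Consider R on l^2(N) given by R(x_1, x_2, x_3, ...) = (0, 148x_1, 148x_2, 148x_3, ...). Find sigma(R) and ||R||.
sigma(R) = closed disk {z in C : |z| ≤ 148}; ||R|| = 148

Note R = 148·U where U is the unit right shift (U x)_k = x_{k-1} (with x_0 := 0); so ||R|| = 148||U|| and sigma(R) = 148·sigma(U). ||R x||^2 = sum_{k≥1} |148x_k|^2 = 21904||x||^2, so ||R|| = 148 and sigma(R) ⊂ {|z| ≤ 148}. For any |lambda| < 148, the equation (R - lambda I) x = 0 forces x_1 = 0, then 148x_k = lambda x_{k+1} ⇒ x = 0, so R has no eigenvalues. But (R - lambda I) is not surjective for |lambda| < 148: solving (R - lambda I) x = e_1 would require x_n proportional to (lambda/148)^(-n), which is not in l^2. So every |lambda| < 148 lies in the residual spectrum. The boundary |lambda| = 148 is in the approximate point spectrum (the spectrum is closed). Hence sigma(R) is the closed disk of radius 148.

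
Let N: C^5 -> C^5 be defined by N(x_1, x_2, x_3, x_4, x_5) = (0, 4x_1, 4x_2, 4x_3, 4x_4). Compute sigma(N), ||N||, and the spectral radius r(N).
sigma(N) = {0}; ||N|| = 4; r(N) = 0. (N is nilpotent with N^5 = 0.)

On C^5, N is a strictly lower-triangular matrix with 4 on the subdiagonal and zeros elsewhere, so its characteristic polynomial is lambda^5 and every eigenvalue is 0: sigma(N) = {0}. For the operator norm, N e_i = 4e_{i+1} for i = 1, ..., 4 and N e_5 = 0, so the singular values of N are 4 (with multiplicity 4) and 0; hence ||N|| = 4. The spectral radius r(N) = max|lambda| = 0. Note ||N|| > r(N) — characteristic of non-normal nilpotent operators. Indeed N^5 = 0.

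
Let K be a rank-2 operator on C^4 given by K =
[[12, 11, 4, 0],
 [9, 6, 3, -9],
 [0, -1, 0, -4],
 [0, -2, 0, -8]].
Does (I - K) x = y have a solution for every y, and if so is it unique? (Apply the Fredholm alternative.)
(I - K) is invertible (det(I - K) = -195 ≠ 0), so for every y in C^4 the equation (I - K) x = y has a unique solution.

K has rank 2 and factors as K = U V^T = u1 v1^T + u2 v2^T with u1 = (-1, -3, -1, -2), v1 = (-3, -2, -1, 3), u2 = (-3, 0, 1, 2), v2 = (-3, -3, -1, -1) (multiplying out reproduces the displayed K). The nonzero eigenvalues of U V^T coincide with those of the 2 x 2 matrix G = V^T U = [[v1·u1, v1·u2], [v2·u1, v2·u2]] = [[4, 14], [15, 6]], and by the Sylvester determinant identity det(I_4 - U V^T) = det(I_2 - V^T U) = det([[-3, -14], [-15, -5]]) = (-3)(-5) - (-14)(-15) = -195. (Direct check: I - K =
[[-11, -11, -4, 0],
 [-9, -5, -3, 9],
 [0, 1, 1, 4],
 [0, 2, 0, 9]]
has determinant -195.) The finite-dimensional Fredholm alternative says: either (I - K) is invertible, or ker(I - K) ≠ {0} and then range(I - K) = ker((I - K)^*)^⊥, with dim ker(I - K) = dim ker((I - K)^*). Since det(I - K) ≠ 0, 1 is not an eigenvalue of K and ker(I - K) = {0}, so we are in the first case: for every y there is a unique x = (I - K)^(-1) y. (Explicitly, by the Woodbury identity, (I - U V^T)^(-1) = I + U (I_2 - G)^(-1) V^T.)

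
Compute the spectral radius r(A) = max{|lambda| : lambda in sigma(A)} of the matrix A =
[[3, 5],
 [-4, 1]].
r(A) = sqrt(23) ≈ 4.7958

The eigenvalues of A are the roots of its characteristic polynomial. With M = A (coefficients from the trace and determinant):
  p(λ) = det(λ I - M) = λ^2 - 4λ + 23.
For λ^2 - 4λ + 23 the discriminant is -76. It is negative, so the roots are the complex-conjugate pair λ = 2 ± (sqrt(76)/2) i ≈ 2 ± 4.3589i. For a conjugate pair the product of the roots equals the constant term, so |λ|^2 = 23 and |λ| = sqrt(23) ≈ 4.7958.
Thus the eigenvalues (to 4 decimals) are 2 ± 4.3589i (modulus 4.7958). The spectral radius is the largest modulus: r(A) = sqrt(23) ≈ 4.7958. (Cross-check: r(A) ≤ ||A||_2 ≈ 6.0425; equality holds whenever A is normal, though it can also hold for some non-normal A.)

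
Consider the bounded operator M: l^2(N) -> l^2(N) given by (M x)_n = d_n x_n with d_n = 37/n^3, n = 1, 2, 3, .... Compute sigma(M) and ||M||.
sigma(M) = {37/n^3 : n ≥ 1} ∪ {0}; ||M|| = 37

A bounded diagonal operator on l^2 with diagonal entries d_n has spectrum equal to the closure of {d_n : n ≥ 1}: every d_n is an eigenvalue (with eigenvector e_n), so {d_n} ⊂ sigma(M); the spectrum is closed, so its closure is too; and for lambda not in the closure, (M - lambda I) has bounded inverse (the diagonal entries 1/(d_n - lambda) are bounded). For our sequence d_n = 37/n^3, n = 1, 2, 3, ...:
  - {d_n} = {37/n^3 : n ≥ 1}; the only limit point is 0
  - closure = {37/n^3 : n ≥ 1} ∪ {0}
For the norm: a diagonal operator has ||M|| = sup_n |d_n|. Here d_n = 37/n^3 is positive and decreasing, so sup_n |d_n| = d_1 = 37. So ||M|| = 37.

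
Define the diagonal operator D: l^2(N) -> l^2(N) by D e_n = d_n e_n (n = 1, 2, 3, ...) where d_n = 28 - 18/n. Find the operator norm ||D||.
||D|| = 28

For a diagonal operator on l^2 with entries d_n, ||D|| = sup_n |d_n|. Here d_1 = 10, d_2 = 19, ..., and d_n = 28 - 18/n increases monotonically toward 28. All terms lie in [10, 28), so |d_n| = d_n and the supremum is the limit 28, which is not attained by any individual d_n. Hence ||D|| = 28.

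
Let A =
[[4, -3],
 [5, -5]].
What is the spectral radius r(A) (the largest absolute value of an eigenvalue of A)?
r(A) = (1 + sqrt(21))/2 ≈ 2.7913

The eigenvalues of A are the roots of its characteristic polynomial. With M = A (coefficients from the trace and determinant):
  p(λ) = det(λ I - M) = λ^2 + λ - 5.
For λ^2 + λ - 5 the discriminant is 21. It is nonnegative but not a perfect square, so the roots are real and irrational: λ = (-1 ± sqrt(21))/2 ≈ 1.7913, -2.7913.
Thus the eigenvalues (to 4 decimals) are 1.7913 (modulus 1.7913); -2.7913 (modulus 2.7913). The spectral radius is the largest modulus: r(A) = (1 + sqrt(21))/2 ≈ 2.7913. (Cross-check: r(A) ≤ ||A||_2 ≈ 8.6409; equality holds whenever A is normal, though it can also hold for some non-normal A.)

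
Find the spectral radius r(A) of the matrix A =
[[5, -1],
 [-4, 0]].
r(A) = (5 + sqrt(41))/2 ≈ 5.7016

The eigenvalues of A are the roots of its characteristic polynomial. With M = A (coefficients from the trace and determinant):
  p(λ) = det(λ I - M) = λ^2 - 5λ - 4.
For λ^2 - 5λ - 4 the discriminant is 41. It is nonnegative but not a perfect square, so the roots are real and irrational: λ = (5 ± sqrt(41))/2 ≈ 5.7016, -0.7016.
Thus the eigenvalues (to 4 decimals) are 5.7016 (modulus 5.7016); -0.7016 (modulus 0.7016). The spectral radius is the largest modulus: r(A) = (5 + sqrt(41))/2 ≈ 5.7016. (Cross-check: r(A) ≤ ||A||_2 ≈ 6.451; equality holds whenever A is normal, though it can also hold for some non-normal A.)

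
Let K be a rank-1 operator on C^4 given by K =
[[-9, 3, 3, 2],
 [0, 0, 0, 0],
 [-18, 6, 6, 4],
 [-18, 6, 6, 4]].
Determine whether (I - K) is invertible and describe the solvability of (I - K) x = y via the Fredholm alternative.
(I - K) is singular (det(I - K) = 0, i.e. 1 ∈ sigma(K)). (I - K) x = y is solvable iff y ⊥ ker((I - K)^*) = span{(-9, 3, 3, 2)}, i.e. iff -9y_1 + 3y_2 + 3y_3 + 2y_4 = 0. When solvable, the solutions are x = y + c·(1, 0, 2, 2), c arbitrary (ker(I - K) = span{(1, 0, 2, 2)}, dimension 1).

K has rank 1, so it is an outer product K = u v^T: every row of K is a multiple of one row vector. Reading off the entries, u = (1, 0, 2, 2) and v = (-9, 3, 3, 2) (row i of K equals u_i·v^T). A rank-one matrix u v^T satisfies K u = u (v·u) and kills the (3)-dimensional subspace v^⊥, so its characteristic polynomial is lambda^3 (lambda - v·u) with v·u = tr K = 1. Hence the eigenvalues of I - K are 1 (multiplicity 3) and 1 - (1) = 0, so det(I - K) = 0. (Direct check: I - K =
[[10, -3, -3, -2],
 [0, 1, 0, 0],
 [18, -6, -5, -4],
 [18, -6, -6, -3]]
has determinant 0.) So 1 is an eigenvalue of K and (I - K) is not invertible. The finite-dimensional Fredholm alternative says: either (I - K) is invertible, or ker(I - K) ≠ {0} and then range(I - K) = ker((I - K)^*)^⊥, with dim ker(I - K) = dim ker((I - K)^*). We are in the second case, so we need both kernels. Kernel of I - K: (I - K) u = u - u (v·u) = u - u = 0, so ker(I - K) = span{u} = span{(1, 0, 2, 2)} (it is exactly 1-dimensional because rank(I - K) = 3). Kernel of the adjoint: K is real, so (I - K)^* = I - K^T = I - v u^T, and (I - v u^T) v = v - v (u·v) = 0; hence ker((I - K)^*) = span{v} = span{(-9, 3, 3, 2)}. Therefore (I - K) x = y is solvable iff <y, v> = 0, i.e. iff -9y_1 + 3y_2 + 3y_3 + 2y_4 = 0. When this holds, K y = u (v·y) = 0, so (I - K) y = y and x = y is a particular solution; the full solution set is the line x = y + c·u = y + c·(1, 0, 2, 2), c ∈ C.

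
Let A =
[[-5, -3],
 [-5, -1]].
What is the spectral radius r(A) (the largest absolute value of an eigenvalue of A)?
r(A) = (6 + sqrt(76))/2 ≈ 7.3589

The eigenvalues of A are the roots of its characteristic polynomial. With M = A (coefficients from the trace and determinant):
  p(λ) = det(λ I - M) = λ^2 + 6λ - 10.
For λ^2 + 6λ - 10 the discriminant is 76. It is nonnegative but not a perfect square, so the roots are real and irrational: λ = (-6 ± sqrt(76))/2 ≈ 1.3589, -7.3589.
Thus the eigenvalues (to 4 decimals) are 1.3589 (modulus 1.3589); -7.3589 (modulus 7.3589). The spectral radius is the largest modulus: r(A) = (6 + sqrt(76))/2 ≈ 7.3589. (Cross-check: r(A) ≤ ||A||_2 ≈ 7.6344; equality holds whenever A is normal, though it can also hold for some non-normal A.)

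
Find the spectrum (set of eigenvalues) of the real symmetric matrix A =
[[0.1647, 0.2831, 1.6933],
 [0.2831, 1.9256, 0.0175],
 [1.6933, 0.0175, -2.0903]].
sigma(A) ≈ {-3, 1, 2}

A is real symmetric, so its spectrum consists of real eigenvalues. Expanding the characteristic polynomial of the displayed matrix gives
  det(λ I - A) = p(λ) = λ^3 + (0)λ^2 + (-7)λ + (6).
Solving p(λ) = 0 yields eigenvalues ≈ -3, 1, 2. (A is shown rounded to 4 decimals, so these recover the underlying integer eigenvalues to within that precision.)
Verification: the trace of A = 0 equals the sum of eigenvalues 0, and det(A) ≈ -5.9999 matches the eigenvalue product -6.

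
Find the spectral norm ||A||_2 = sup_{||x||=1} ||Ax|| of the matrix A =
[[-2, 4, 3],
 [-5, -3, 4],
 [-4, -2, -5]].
||A||_2 = sqrt(54) ≈ 7.3485 (= sqrt(largest eigenvalue of A^T A))

||A||_2 = sigma_max(A) = sqrt(lambda_max(A^T A)). Form the symmetric matrix M = A^T A =
[[45, 15, -6],
 [15, 29, 10],
 [-6, 10, 50]].
Its characteristic polynomial (trace, sum of principal 2x2 minors, determinant of M give the coefficients) is
  p(λ) = det(λ I - M) = λ^3 - 124λ^2 + 4644λ - 46656.
By the rational root theorem any rational root is an integer divisor of 46656. Testing λ = 54: p(54) = 157464 - 361584 + 250776 - 46656 = 0, so λ = 54 is a root. Dividing out (λ - 54) leaves p(λ) = (λ - 54)(λ^2 - 70λ + 864). For λ^2 - 70λ + 864 the discriminant is 1444. It is a perfect square (38^2), so the roots are rational: λ = (70 ± 38)/2 = 54, 16.
So the eigenvalues of A^T A are ≈ 16, 54, 54 (all ≥ 0, as they must be for A^T A). The largest is λ_max = 54, hence ||A||_2 = sqrt(λ_max) = sqrt(54) ≈ 7.3485.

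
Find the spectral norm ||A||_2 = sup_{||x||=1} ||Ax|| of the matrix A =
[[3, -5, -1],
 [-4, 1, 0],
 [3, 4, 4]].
||A||_2 ≈ 7.3547 (= sqrt(largest eigenvalue of A^T A))

||A||_2 = sigma_max(A) = sqrt(lambda_max(A^T A)). Form the symmetric matrix M = A^T A =
[[34, -7, 9],
 [-7, 42, 21],
 [9, 21, 17]].
Its characteristic polynomial (trace, sum of principal 2x2 minors, determinant of M give the coefficients) is
  p(λ) = det(λ I - M) = λ^3 - 93λ^2 + 2149λ - 2401.
No integer candidate from the rational root theorem (±divisors of 2401) is a root, so the roots are irrational. The cubic discriminant is Δ = 1001490224 > 0, so there are three distinct real roots. p(1) = -344 and p(2) = 1533 have opposite signs, so a root lies in (1, 2); Newton's method refines it to λ ≈ 1.1764. p(37) = 448 and p(38) = -159 have opposite signs, so a root lies in (37, 38); Newton's method refines it to λ ≈ 37.7317. p(54) = -79 and p(55) = 844 have opposite signs, so a root lies in (54, 55); Newton's method refines it to λ ≈ 54.0919. Check (Vieta): the three roots sum to 93, matching tr M = 93.
So the eigenvalues of A^T A are ≈ 1.1764, 37.7317, 54.0919 (all ≥ 0, as they must be for A^T A). The largest is λ_max ≈ 54.0919, hence ||A||_2 = sqrt(λ_max) ≈ 7.3547.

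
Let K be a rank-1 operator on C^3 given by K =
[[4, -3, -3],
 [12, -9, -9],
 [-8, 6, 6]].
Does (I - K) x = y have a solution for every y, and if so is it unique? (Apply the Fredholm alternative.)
(I - K) is singular (det(I - K) = 0, i.e. 1 ∈ sigma(K)). (I - K) x = y is solvable iff y ⊥ ker((I - K)^*) = span{(4, -3, -3)}, i.e. iff 4y_1 - 3y_2 - 3y_3 = 0. When solvable, the solutions are x = y + c·(1, 3, -2), c arbitrary (ker(I - K) = span{(1, 3, -2)}, dimension 1).

K has rank 1, so it is an outer product K = u v^T: every row of K is a multiple of one row vector. Reading off the entries, u = (1, 3, -2) and v = (4, -3, -3) (row i of K equals u_i·v^T). A rank-one matrix u v^T satisfies K u = u (v·u) and kills the (2)-dimensional subspace v^⊥, so its characteristic polynomial is lambda^2 (lambda - v·u) with v·u = tr K = 1. Hence the eigenvalues of I - K are 1 (multiplicity 2) and 1 - (1) = 0, so det(I - K) = 0. (Direct check: I - K =
[[-3, 3, 3],
 [-12, 10, 9],
 [8, -6, -5]]
has determinant 0.) So 1 is an eigenvalue of K and (I - K) is not invertible. The finite-dimensional Fredholm alternative says: either (I - K) is invertible, or ker(I - K) ≠ {0} and then range(I - K) = ker((I - K)^*)^⊥, with dim ker(I - K) = dim ker((I - K)^*). We are in the second case, so we need both kernels. Kernel of I - K: (I - K) u = u - u (v·u) = u - u = 0, so ker(I - K) = span{u} = span{(1, 3, -2)} (it is exactly 1-dimensional because rank(I - K) = 2). Kernel of the adjoint: K is real, so (I - K)^* = I - K^T = I - v u^T, and (I - v u^T) v = v - v (u·v) = 0; hence ker((I - K)^*) = span{v} = span{(4, -3, -3)}. Therefore (I - K) x = y is solvable iff <y, v> = 0, i.e. iff 4y_1 - 3y_2 - 3y_3 = 0. When this holds, K y = u (v·y) = 0, so (I - K) y = y and x = y is a particular solution; the full solution set is the line x = y + c·u = y + c·(1, 3, -2), c ∈ C.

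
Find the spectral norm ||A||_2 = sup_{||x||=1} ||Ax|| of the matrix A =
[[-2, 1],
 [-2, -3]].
||A||_2 = sqrt((18 + sqrt(68))/2) ≈ 3.6226 (= sqrt(largest eigenvalue of A^T A))

||A||_2 = sigma_max(A) = sqrt(lambda_max(A^T A)). Form the symmetric matrix M = A^T A =
[[8, 4],
 [4, 10]].
Its characteristic polynomial (trace, determinant of M give the coefficients) is
  p(λ) = det(λ I - M) = λ^2 - 18λ + 64.
For λ^2 - 18λ + 64 the discriminant is 68. It is nonnegative but not a perfect square, so the roots are real and irrational: λ = (18 ± sqrt(68))/2 ≈ 13.1231, 4.8769.
So the eigenvalues of A^T A are ≈ 4.8769, 13.1231 (all ≥ 0, as they must be for A^T A). The largest is λ_max = (18 + sqrt(68))/2 ≈ 13.1231, hence ||A||_2 = sqrt(λ_max) = sqrt((18 + sqrt(68))/2) ≈ 3.6226.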